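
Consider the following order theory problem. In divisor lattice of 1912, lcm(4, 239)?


Join=lcm.
gcd(4,239)=1
lcm=956


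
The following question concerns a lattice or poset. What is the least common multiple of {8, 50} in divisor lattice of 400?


In a divisor lattice, join = lcm (least common multiple).
Compute lcm iteratively: start with first element, then lcm(current, next).
Elements: [8, 50]
lcm(8,50) = 200
Final lcm = 200


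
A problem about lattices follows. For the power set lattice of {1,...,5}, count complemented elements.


An element a is complemented if some b has a meet b = bottom, a join b = top.
every subset A has complement S\A, so all elements are complemented.
Complemented elements: {}, {1}, {2}, {3}, {4}, {5}, ... (26 more)
Count: 32


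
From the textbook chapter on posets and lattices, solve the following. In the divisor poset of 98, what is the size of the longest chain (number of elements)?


A chain is a totally ordered subset; we count the number of elements in a maximum chain.
Compute, for each element x, the size of the longest chain ending at x:
  1: 1
  2: 2
  7: 2
  49: 3
  14: 3
  98: 4
A maximum chain: 1 < 2 < 14 < 98
Number of elements in the longest chain: 4


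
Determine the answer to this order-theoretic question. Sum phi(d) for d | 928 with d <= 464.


Divisors of 928 up to 464: [1, 2, 4, 8, 16, 29, 32, 58, 116, 232, 464]
phi values: [1, 1, 2, 4, 8, 28, 16, 28, 56, 112, 224]
Sum = 480


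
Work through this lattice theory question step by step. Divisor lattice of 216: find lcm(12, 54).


In a divisor lattice, join = lcm (least common multiple).
gcd(12,54) = 6
lcm(12,54) = 12*54/gcd = 648/6 = 108


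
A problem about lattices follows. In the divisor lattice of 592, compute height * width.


Height = length of longest chain minus 1; width = size of largest antichain.
A maximum chain: 1 | 37 | 74 | 148 | 296 | 592  (height 5).
A maximum antichain: {2, 37}  (width 2).
Product = 5 * 2 = 10


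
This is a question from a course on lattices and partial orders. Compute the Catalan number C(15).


C(n) = C(2n, n) / (n+1).
C(30, 15) = 155117520
C(15) = 155117520 / 16 = 9694845


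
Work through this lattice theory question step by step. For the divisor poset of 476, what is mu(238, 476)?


In a divisor lattice, mu(a,b) = mu(b/a) where mu is the classical Mobius function.
b/a = 476/238 = 2
Prime factorization of 2: primes [2]
2 is squarefree with 1 prime factor(s), so mu(2) = (-1)^1 = -1


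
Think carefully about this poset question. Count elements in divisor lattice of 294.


Divisors of 294: [1, 2, 3, 6, 7, 14, 21, 42, 49, 98, 147, 294]
Count: 12


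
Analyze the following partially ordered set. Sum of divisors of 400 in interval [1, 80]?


Interval [1,80] in divisors of 400: [1, 2, 4, 5, 8, 10, 16, 20, 40, 80]
Sum = 186


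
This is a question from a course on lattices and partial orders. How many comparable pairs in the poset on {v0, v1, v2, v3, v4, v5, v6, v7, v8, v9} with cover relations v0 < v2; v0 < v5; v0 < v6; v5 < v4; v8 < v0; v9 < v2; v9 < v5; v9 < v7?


A comparable pair {a,b} has a < b or b < a in the order.
Count unordered pairs where one element is strictly below the other.
Examples: {v0,v2}, {v0,v4}, {v0,v5}, {v0,v6}, ...
Total comparable pairs: 14


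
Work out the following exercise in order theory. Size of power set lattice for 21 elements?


Power set = 2^n.
2^21 = 2097152


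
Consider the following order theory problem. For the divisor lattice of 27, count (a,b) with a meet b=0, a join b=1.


Complement pair (a,b): a meet b = bottom, a join b = top.
Here: gcd(a,b)=1 and lcm(a,b)=27, i.e. a*b=27 with a,b coprime.
Pairs found: (1,27), (27,1)
Total ordered pairs: 2


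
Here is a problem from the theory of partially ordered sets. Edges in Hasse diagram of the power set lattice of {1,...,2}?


A cover relation a -< b holds when a < b with no c strictly between.
Cover relations:
  {} -< {1}
  {} -< {2}
  {1} -< {1,2}
  {2} -< {1,2}
Total: 4


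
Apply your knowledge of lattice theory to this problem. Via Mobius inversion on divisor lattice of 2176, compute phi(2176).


phi(n) = n * prod_{p|n} (1 - 1/p).
Prime divisors of 2176: [2, 17]
phi(2176) = 2176 * (1 - 1/2) * (1 - 1/17)
phi(2176) = 1024


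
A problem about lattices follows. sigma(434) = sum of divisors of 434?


sigma(n) = sum of divisors.
Divisors of 434: [1, 2, 7, 14, 31, 62, 217, 434]
Sum = 768


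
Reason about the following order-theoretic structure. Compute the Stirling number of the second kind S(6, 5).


S(n,k) = k*S(n-1,k) + S(n-1,k-1).
S(5,5) = 1, S(5,4) = 10
S(6,5) = 5*1 + 10 = 5 + 10
S(6,5) = 15


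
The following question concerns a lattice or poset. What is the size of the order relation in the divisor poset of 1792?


The order relation is {(a,b) : a <= b}, reflexive so it includes (a,a).
Examples: (1,1), (1,112), (1,128), (1,14), (1,16), ...
Total ordered pairs: 135


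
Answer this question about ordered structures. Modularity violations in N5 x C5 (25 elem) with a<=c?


Modular law: if a <= c then a v (b ^ c) = (a v b) ^ c.
Check all triples (a,b,c) with a <= c among 25 elements.
  e.g. a=(a,0), b=(c,0), c=(b,0): lhs=(a,0) != rhs=(b,0)
  e.g. a=(a,0), b=(c,1), c=(b,0): lhs=(a,0) != rhs=(b,0)
Total violating triples: 75


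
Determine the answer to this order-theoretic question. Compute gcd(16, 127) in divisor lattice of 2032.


In a divisor lattice, meet = gcd (greatest common divisor).
By Euclidean algorithm or factoring: gcd(16,127) = 1


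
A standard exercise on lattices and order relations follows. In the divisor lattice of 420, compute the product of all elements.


Divisors of 420: [1, 2, 3, 4, 5, 6, 7, 10, 12, 14, 15, 20, 21, 28, 30, 35, 42, 60, 70, 84, 105, 140, 210, 420]
Product = n^(d(n)/2) = 420^(24/2)
Product = 30129469486639681536000000000000


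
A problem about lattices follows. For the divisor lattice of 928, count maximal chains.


A maximal chain goes from the minimum element to a maximal element via cover relations.
Counting all min-to-max paths in the cover graph.
Total maximal chains: 6


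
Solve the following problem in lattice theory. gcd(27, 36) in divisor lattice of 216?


Meet=gcd.
gcd(27,36)=9


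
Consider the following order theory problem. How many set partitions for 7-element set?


B(n) = number of set partitions of an n-element set.
B(n) satisfies the recurrence: B(n+1) = sum_k C(n,k)*B(k).
B(7) = 877


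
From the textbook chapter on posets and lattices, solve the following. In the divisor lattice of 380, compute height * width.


Height = length of longest chain minus 1; width = size of largest antichain.
A maximum chain: 1 | 19 | 95 | 190 | 380  (height 4).
A maximum antichain: {4, 10, 38, 95}  (width 4).
Product = 4 * 4 = 16


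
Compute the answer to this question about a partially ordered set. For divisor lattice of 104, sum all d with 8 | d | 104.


Interval [8,104] in divisors of 104: [8, 104]
Sum = 112


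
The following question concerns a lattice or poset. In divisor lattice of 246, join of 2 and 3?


In a divisor lattice, join = lcm (least common multiple).
gcd(2,3) = 1
lcm(2,3) = 2*3/gcd = 6/1 = 6


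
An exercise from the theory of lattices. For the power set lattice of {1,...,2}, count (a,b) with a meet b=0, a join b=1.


Complement pair (a,b): a meet b = bottom, a join b = top.
Here: A intersect B = {} and A union B = {1,...,2}.
Pairs found: ({},{1,2}), ({1},{2}), ({2},{1}), ({1,2},{})
Total ordered pairs: 4


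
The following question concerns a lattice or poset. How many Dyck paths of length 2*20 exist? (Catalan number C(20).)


C(n) = C(2n, n) / (n+1).
C(40, 20) = 137846528820
C(20) = 137846528820 / 21 = 6564120420


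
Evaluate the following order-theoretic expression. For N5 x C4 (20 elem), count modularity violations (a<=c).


Modular law: if a <= c then a v (b ^ c) = (a v b) ^ c.
Check all triples (a,b,c) with a <= c among 20 elements.
  e.g. a=(a,0), b=(c,0), c=(b,0): lhs=(a,0) != rhs=(b,0)
  e.g. a=(a,0), b=(c,1), c=(b,0): lhs=(a,0) != rhs=(b,0)
Total violating triples: 40


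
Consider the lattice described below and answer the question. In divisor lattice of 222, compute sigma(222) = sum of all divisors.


sigma(n) = sum of divisors.
Divisors of 222: [1, 2, 3, 6, 37, 74, 111, 222]
Sum = 456


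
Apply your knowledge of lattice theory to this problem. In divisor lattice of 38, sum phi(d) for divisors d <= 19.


Divisors of 38 up to 19: [1, 2, 19]
phi values: [1, 1, 18]
Sum = 20


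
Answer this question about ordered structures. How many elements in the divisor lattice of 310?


Divisors of 310: [1, 2, 5, 10, 31, 62, 155, 310]
Count: 8


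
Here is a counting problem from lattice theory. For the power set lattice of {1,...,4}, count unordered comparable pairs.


A comparable pair {a,b} has a < b or b < a in the order.
Count unordered pairs where one element is strictly below the other.
Examples: {{},{1}}, {{},{2}}, {{},{3}}, {{},{4}}, ...
Total comparable pairs: 65


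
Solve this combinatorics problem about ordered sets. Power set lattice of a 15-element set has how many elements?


Power set = 2^n.
2^15 = 32768


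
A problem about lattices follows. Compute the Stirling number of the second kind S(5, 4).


S(n,k) = k*S(n-1,k) + S(n-1,k-1).
S(4,4) = 1, S(4,3) = 6
S(5,4) = 4*1 + 6 = 4 + 6
S(5,4) = 10


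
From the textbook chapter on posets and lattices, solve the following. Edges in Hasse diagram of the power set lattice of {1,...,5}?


A cover relation a -< b holds when a < b with no c strictly between.
Cover relations:
  {} -< {1}
  {} -< {2}
  {} -< {3}
  {} -< {4}
  {} -< {5}
  {1} -< {1,2}
  {1} -< {1,3}
  {1} -< {1,4}
  ...72 more
Total: 80


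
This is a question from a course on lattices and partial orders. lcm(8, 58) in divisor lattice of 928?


Join=lcm.
gcd(8,58)=2
lcm=232


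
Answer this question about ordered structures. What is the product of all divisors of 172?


Divisors of 172: [1, 2, 4, 43, 86, 172]
Product = n^(d(n)/2) = 172^(6/2)
Product = 5088448


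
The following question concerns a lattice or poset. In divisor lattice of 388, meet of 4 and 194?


In a divisor lattice, meet = gcd (greatest common divisor).
By Euclidean algorithm or factoring: gcd(4,194) = 2


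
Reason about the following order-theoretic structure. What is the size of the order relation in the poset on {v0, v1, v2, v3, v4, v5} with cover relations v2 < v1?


The order relation is {(a,b) : a <= b}, reflexive so it includes (a,a).
Examples: (v0,v0), (v1,v1), (v2,v1), (v2,v2), (v3,v3), ...
Total ordered pairs: 7


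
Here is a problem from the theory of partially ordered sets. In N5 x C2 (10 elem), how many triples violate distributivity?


Distributive law: a ^ (b v c) = (a ^ b) v (a ^ c).
Check all 10^3 = 1000 ordered triples (a,b,c).
  e.g. a=(b,0), b=(a,0), c=(c,0): lhs=(b,0) != rhs=(a,0)
  e.g. a=(b,0), b=(a,0), c=(c,1): lhs=(b,0) != rhs=(a,0)
Total violating triples: 16


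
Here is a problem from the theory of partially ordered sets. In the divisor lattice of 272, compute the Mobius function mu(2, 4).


In a divisor lattice, mu(a,b) = mu(b/a) where mu is the classical Mobius function.
b/a = 4/2 = 2
Prime factorization of 2: primes [2]
2 is squarefree with 1 prime factor(s), so mu(2) = (-1)^1 = -1


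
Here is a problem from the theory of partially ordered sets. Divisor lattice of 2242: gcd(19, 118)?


Meet=gcd.
gcd(19,118)=1


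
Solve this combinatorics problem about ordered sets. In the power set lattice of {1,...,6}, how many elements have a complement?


An element a is complemented if some b has a meet b = bottom, a join b = top.
every subset A has complement S\A, so all elements are complemented.
Complemented elements: {}, {1}, {2}, {3}, {4}, {5}, ... (58 more)
Count: 64


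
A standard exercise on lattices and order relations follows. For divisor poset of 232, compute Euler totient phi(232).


phi(n) = n * prod_{p|n} (1 - 1/p).
Prime divisors of 232: [2, 29]
phi(232) = 232 * (1 - 1/2) * (1 - 1/29)
phi(232) = 112


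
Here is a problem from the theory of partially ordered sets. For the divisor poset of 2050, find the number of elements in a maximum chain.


A chain is a totally ordered subset; we count the number of elements in a maximum chain.
Compute, for each element x, the size of the longest chain ending at x:
  1: 1
  2: 2
  5: 2
  41: 2
  25: 3
  10: 3
  ...
A maximum chain: 1 < 2 < 10 < 50 < 2050
Number of elements in the longest chain: 5


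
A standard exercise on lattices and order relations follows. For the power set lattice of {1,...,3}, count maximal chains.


A maximal chain goes from the minimum element to a maximal element via cover relations.
Counting all min-to-max paths in the cover graph.
Total maximal chains: 6


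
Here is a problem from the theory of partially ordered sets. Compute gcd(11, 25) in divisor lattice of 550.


In a divisor lattice, meet = gcd (greatest common divisor).
By Euclidean algorithm or factoring: gcd(11,25) = 1


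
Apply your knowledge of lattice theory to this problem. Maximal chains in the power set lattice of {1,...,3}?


A maximal chain goes from the minimum element to a maximal element via cover relations.
Counting all min-to-max paths in the cover graph.
Total maximal chains: 6


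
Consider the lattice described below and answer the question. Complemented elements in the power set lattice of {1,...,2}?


An element a is complemented if some b has a meet b = bottom, a join b = top.
every subset A has complement S\A, so all elements are complemented.
Complemented elements: {}, {1}, {2}, {1,2}
Count: 4


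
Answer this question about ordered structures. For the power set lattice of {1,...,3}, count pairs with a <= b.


The order relation is {(a,b) : a <= b}, reflexive so it includes (a,a).
Examples: ({},{}), ({},{1,2}), ({},{1,2,3}), ({},{1,3}), ({},{1}), ...
Total ordered pairs: 27


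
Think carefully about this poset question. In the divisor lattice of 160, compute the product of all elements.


Divisors of 160: [1, 2, 4, 5, 8, 10, 16, 20, 32, 40, 80, 160]
Product = n^(d(n)/2) = 160^(12/2)
Product = 16777216000000


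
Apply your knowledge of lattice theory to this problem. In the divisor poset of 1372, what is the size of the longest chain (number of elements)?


A chain is a totally ordered subset; we count the number of elements in a maximum chain.
Compute, for each element x, the size of the longest chain ending at x:
  1: 1
  2: 2
  7: 2
  4: 3
  49: 3
  14: 3
  ...
A maximum chain: 1 < 2 < 4 < 28 < 196 < 1372
Number of elements in the longest chain: 6


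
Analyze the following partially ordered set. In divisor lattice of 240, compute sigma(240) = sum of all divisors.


sigma(n) = sum of divisors.
Divisors of 240: [1, 2, 3, 4, 5, 6, 8, 10, 12, 15, 16, 20, 24, 30, 40, 48, 60, 80, 120, 240]
Sum = 744


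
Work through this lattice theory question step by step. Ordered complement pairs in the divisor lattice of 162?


Complement pair (a,b): a meet b = bottom, a join b = top.
Here: gcd(a,b)=1 and lcm(a,b)=162, i.e. a*b=162 with a,b coprime.
Pairs found: (1,162), (2,81), (81,2), (162,1)
Total ordered pairs: 4


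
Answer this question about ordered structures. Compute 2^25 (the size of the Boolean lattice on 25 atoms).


Power set = 2^n.
2^25 = 33554432


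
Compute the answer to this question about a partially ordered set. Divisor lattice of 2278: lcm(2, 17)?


Join=lcm.
gcd(2,17)=1
lcm=34


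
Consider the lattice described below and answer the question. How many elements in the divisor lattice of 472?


Divisors of 472: [1, 2, 4, 8, 59, 118, 236, 472]
Count: 8


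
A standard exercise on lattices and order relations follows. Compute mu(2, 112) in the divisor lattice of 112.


In a divisor lattice, mu(a,b) = mu(b/a) where mu is the classical Mobius function.
b/a = 112/2 = 56
Prime factorization of 56: primes [2, 7]
56 is not squarefree, so mu(56) = 0


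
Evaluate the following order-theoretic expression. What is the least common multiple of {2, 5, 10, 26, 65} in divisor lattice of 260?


In a divisor lattice, join = lcm (least common multiple).
Compute lcm iteratively: start with first element, then lcm(current, next).
Elements: [2, 5, 10, 26, 65]
lcm(2,5) = 10
lcm(10,10) = 10
lcm(10,26) = 130
lcm(130,65) = 130
Final lcm = 130


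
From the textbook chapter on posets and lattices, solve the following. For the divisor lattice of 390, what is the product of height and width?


Height = length of longest chain minus 1; width = size of largest antichain.
A maximum chain: 1 | 13 | 65 | 195 | 390  (height 4).
A maximum antichain: {6, 10, 15, 26, 39, 65}  (width 6).
Product = 4 * 6 = 24


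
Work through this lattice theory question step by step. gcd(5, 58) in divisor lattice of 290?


Meet=gcd.
gcd(5,58)=1


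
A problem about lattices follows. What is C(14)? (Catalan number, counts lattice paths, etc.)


C(n) = C(2n, n) / (n+1).
C(28, 14) = 40116600
C(14) = 40116600 / 15 = 2674440


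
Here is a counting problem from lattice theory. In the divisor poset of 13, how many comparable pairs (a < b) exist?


A comparable pair {a,b} has a < b or b < a in the order.
Count unordered pairs where one element is strictly below the other.
Examples: {1,13}
Total comparable pairs: 1


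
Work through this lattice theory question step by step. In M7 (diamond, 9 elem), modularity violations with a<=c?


Modular law: if a <= c then a v (b ^ c) = (a v b) ^ c.
Check all triples (a,b,c) with a <= c among 9 elements.
This lattice is modular (diamonds M_m and their chain-products are modular).
Total violating triples: 0


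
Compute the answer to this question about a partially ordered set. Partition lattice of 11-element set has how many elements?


B(n) = number of set partitions of an n-element set.
B(n) satisfies the recurrence: B(n+1) = sum_k C(n,k)*B(k).
B(11) = 678570


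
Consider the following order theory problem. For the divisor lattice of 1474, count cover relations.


A cover relation a -< b holds when a < b with no c strictly between.
Cover relations:
  1 -< 2
  1 -< 11
  1 -< 67
  2 -< 22
  2 -< 134
  11 -< 22
  11 -< 737
  22 -< 1474
  ...4 more
Total: 12


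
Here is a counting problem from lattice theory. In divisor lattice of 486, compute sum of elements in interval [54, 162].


Interval [54,162] in divisors of 486: [54, 162]
Sum = 216


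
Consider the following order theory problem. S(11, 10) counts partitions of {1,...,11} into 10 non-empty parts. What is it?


S(n,k) = k*S(n-1,k) + S(n-1,k-1).
S(10,10) = 1, S(10,9) = 45
S(11,10) = 10*1 + 45 = 10 + 45
S(11,10) = 55


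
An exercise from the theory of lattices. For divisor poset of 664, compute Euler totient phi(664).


phi(n) = n * prod_{p|n} (1 - 1/p).
Prime divisors of 664: [2, 83]
phi(664) = 664 * (1 - 1/2) * (1 - 1/83)
phi(664) = 328


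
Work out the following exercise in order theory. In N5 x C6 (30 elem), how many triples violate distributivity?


Distributive law: a ^ (b v c) = (a ^ b) v (a ^ c).
Check all 30^3 = 27000 ordered triples (a,b,c).
  e.g. a=(b,0), b=(a,0), c=(c,0): lhs=(b,0) != rhs=(a,0)
  e.g. a=(b,0), b=(a,0), c=(c,1): lhs=(b,0) != rhs=(a,0)
Total violating triples: 432


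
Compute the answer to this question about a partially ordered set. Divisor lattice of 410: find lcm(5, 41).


In a divisor lattice, join = lcm (least common multiple).
gcd(5,41) = 1
lcm(5,41) = 5*41/gcd = 205/1 = 205


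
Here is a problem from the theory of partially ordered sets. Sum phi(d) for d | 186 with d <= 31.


Divisors of 186 up to 31: [1, 2, 3, 6, 31]
phi values: [1, 1, 2, 2, 30]
Sum = 36


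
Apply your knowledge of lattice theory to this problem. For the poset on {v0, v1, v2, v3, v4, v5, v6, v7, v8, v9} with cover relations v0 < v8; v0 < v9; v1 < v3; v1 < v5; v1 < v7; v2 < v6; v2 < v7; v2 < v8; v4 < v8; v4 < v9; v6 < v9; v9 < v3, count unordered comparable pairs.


A comparable pair {a,b} has a < b or b < a in the order.
Count unordered pairs where one element is strictly below the other.
Examples: {v0,v3}, {v0,v8}, {v0,v9}, {v1,v3}, ...
Total comparable pairs: 17


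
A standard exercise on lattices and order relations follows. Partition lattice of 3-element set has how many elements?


B(n) = number of set partitions of an n-element set.
B(n) satisfies the recurrence: B(n+1) = sum_k C(n,k)*B(k).
B(3) = 5


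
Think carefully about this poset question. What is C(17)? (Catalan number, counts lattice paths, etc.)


C(n) = C(2n, n) / (n+1).
C(34, 17) = 2333606220
C(17) = 2333606220 / 18 = 129644790


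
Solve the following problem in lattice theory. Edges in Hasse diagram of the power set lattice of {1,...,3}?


A cover relation a -< b holds when a < b with no c strictly between.
Cover relations:
  {} -< {1}
  {} -< {2}
  {} -< {3}
  {1} -< {1,2}
  {1} -< {1,3}
  {2} -< {1,2}
  {2} -< {2,3}
  {3} -< {1,3}
  ...4 more
Total: 12


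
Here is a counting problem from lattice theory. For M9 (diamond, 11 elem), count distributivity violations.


Distributive law: a ^ (b v c) = (a ^ b) v (a ^ c).
Check all 11^3 = 1331 ordered triples (a,b,c).
  e.g. a=a1, b=a2, c=a3: lhs=a1 != rhs=0
  e.g. a=a1, b=a2, c=a4: lhs=a1 != rhs=0
Total violating triples: 504


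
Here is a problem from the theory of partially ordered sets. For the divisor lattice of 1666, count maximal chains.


A maximal chain goes from the minimum element to a maximal element via cover relations.
Counting all min-to-max paths in the cover graph.
Total maximal chains: 12


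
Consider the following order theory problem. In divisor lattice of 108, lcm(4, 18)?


Join=lcm.
gcd(4,18)=2
lcm=36


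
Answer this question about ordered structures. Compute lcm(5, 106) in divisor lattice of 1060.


In a divisor lattice, join = lcm (least common multiple).
gcd(5,106) = 1
lcm(5,106) = 5*106/gcd = 530/1 = 530


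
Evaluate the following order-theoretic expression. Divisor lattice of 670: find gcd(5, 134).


In a divisor lattice, meet = gcd (greatest common divisor).
By Euclidean algorithm or factoring: gcd(5,134) = 1


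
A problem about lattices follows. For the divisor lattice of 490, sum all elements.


sigma(n) = sum of divisors.
Divisors of 490: [1, 2, 5, 7, 10, 14, 35, 49, 70, 98, 245, 490]
Sum = 1026


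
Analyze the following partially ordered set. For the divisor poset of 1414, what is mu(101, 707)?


In a divisor lattice, mu(a,b) = mu(b/a) where mu is the classical Mobius function.
b/a = 707/101 = 7
Prime factorization of 7: primes [7]
7 is squarefree with 1 prime factor(s), so mu(7) = (-1)^1 = -1


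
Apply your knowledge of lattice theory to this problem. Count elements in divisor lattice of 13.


Divisors of 13: [1, 13]
Count: 2


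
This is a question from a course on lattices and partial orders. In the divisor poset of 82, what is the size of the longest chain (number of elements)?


A chain is a totally ordered subset; we count the number of elements in a maximum chain.
Compute, for each element x, the size of the longest chain ending at x:
  1: 1
  2: 2
  41: 2
  82: 3
A maximum chain: 1 < 2 < 82
Number of elements in the longest chain: 3


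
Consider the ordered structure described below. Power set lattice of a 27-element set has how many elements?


Power set = 2^n.
2^27 = 134217728


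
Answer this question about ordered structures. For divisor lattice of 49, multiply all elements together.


Divisors of 49: [1, 7, 49]
Product = n^(d(n)/2) = 49^(3/2)
Product = 343


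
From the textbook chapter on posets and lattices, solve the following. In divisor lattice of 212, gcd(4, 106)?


Meet=gcd.
gcd(4,106)=2


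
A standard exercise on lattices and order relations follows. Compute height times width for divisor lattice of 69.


Height = length of longest chain minus 1; width = size of largest antichain.
A maximum chain: 1 | 23 | 69  (height 2).
A maximum antichain: {3, 23}  (width 2).
Product = 2 * 2 = 4


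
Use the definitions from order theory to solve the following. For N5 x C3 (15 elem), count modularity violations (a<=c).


Modular law: if a <= c then a v (b ^ c) = (a v b) ^ c.
Check all triples (a,b,c) with a <= c among 15 elements.
  e.g. a=(a,0), b=(c,0), c=(b,0): lhs=(a,0) != rhs=(b,0)
  e.g. a=(a,0), b=(c,1), c=(b,0): lhs=(a,0) != rhs=(b,0)
Total violating triples: 18


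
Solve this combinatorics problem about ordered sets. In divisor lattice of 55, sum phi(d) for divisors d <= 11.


Divisors of 55 up to 11: [1, 5, 11]
phi values: [1, 4, 10]
Sum = 15


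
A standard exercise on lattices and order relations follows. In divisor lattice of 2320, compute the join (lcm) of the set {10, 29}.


In a divisor lattice, join = lcm (least common multiple).
Compute lcm iteratively: start with first element, then lcm(current, next).
Elements: [10, 29]
lcm(10,29) = 290
Final lcm = 290


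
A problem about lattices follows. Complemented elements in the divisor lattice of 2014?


An element a is complemented if some b has a meet b = bottom, a join b = top.
a is complemented iff gcd(a, n/a)=1, i.e. a is a unitary divisor of 2014.
Complemented elements: 1, 2, 19, 38, 53, 106, ... (2 more)
Count: 8


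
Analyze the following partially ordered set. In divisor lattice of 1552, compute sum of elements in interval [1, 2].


Interval [1,2] in divisors of 1552: [1, 2]
Sum = 3


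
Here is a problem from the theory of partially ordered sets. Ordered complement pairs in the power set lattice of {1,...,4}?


Complement pair (a,b): a meet b = bottom, a join b = top.
Here: A intersect B = {} and A union B = {1,...,4}.
Pairs found: ({},{1,2,3,4}), ({1},{2,3,4}), ({2},{1,3,4}), ({3},{1,2,4}), ... (12 more)
Total ordered pairs: 16


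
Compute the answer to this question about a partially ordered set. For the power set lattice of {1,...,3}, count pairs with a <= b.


The order relation is {(a,b) : a <= b}, reflexive so it includes (a,a).
Examples: ({},{}), ({},{1,2}), ({},{1,2,3}), ({},{1,3}), ({},{1}), ...
Total ordered pairs: 27


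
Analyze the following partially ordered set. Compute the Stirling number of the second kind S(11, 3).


S(n,k) = k*S(n-1,k) + S(n-1,k-1).
S(10,3) = 9330, S(10,2) = 511
S(11,3) = 3*9330 + 511 = 27990 + 511
S(11,3) = 28501


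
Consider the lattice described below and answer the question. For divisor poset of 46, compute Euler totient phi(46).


phi(n) = n * prod_{p|n} (1 - 1/p).
Prime divisors of 46: [2, 23]
phi(46) = 46 * (1 - 1/2) * (1 - 1/23)
phi(46) = 22


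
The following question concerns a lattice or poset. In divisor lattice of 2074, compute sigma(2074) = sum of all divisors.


sigma(n) = sum of divisors.
Divisors of 2074: [1, 2, 17, 34, 61, 122, 1037, 2074]
Sum = 3348


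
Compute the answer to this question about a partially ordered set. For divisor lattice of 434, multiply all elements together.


Divisors of 434: [1, 2, 7, 14, 31, 62, 217, 434]
Product = n^(d(n)/2) = 434^(8/2)
Product = 35477982736


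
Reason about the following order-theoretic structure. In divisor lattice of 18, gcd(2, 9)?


Meet=gcd.
gcd(2,9)=1


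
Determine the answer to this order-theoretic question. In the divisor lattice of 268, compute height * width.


Height = length of longest chain minus 1; width = size of largest antichain.
A maximum chain: 1 | 67 | 134 | 268  (height 3).
A maximum antichain: {2, 67}  (width 2).
Product = 3 * 2 = 6


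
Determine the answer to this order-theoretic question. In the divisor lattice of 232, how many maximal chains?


A maximal chain goes from the minimum element to a maximal element via cover relations.
Counting all min-to-max paths in the cover graph.
Total maximal chains: 4


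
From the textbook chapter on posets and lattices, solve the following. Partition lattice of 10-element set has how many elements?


B(n) = number of set partitions of an n-element set.
B(n) satisfies the recurrence: B(n+1) = sum_k C(n,k)*B(k).
B(10) = 115975


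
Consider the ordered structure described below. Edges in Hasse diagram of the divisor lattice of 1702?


A cover relation a -< b holds when a < b with no c strictly between.
Cover relations:
  1 -< 2
  1 -< 23
  1 -< 37
  2 -< 46
  2 -< 74
  23 -< 46
  23 -< 851
  37 -< 74
  ...4 more
Total: 12


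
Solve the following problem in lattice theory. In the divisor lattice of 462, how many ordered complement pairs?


Complement pair (a,b): a meet b = bottom, a join b = top.
Here: gcd(a,b)=1 and lcm(a,b)=462, i.e. a*b=462 with a,b coprime.
Pairs found: (1,462), (2,231), (3,154), (6,77), ... (12 more)
Total ordered pairs: 16


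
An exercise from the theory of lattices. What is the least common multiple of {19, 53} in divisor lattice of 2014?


In a divisor lattice, join = lcm (least common multiple).
Compute lcm iteratively: start with first element, then lcm(current, next).
Elements: [19, 53]
lcm(19,53) = 1007
Final lcm = 1007


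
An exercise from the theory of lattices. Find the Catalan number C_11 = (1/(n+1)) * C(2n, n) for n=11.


C(n) = C(2n, n) / (n+1).
C(22, 11) = 705432
C(11) = 705432 / 12 = 58786


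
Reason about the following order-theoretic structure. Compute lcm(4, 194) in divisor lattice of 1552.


In a divisor lattice, join = lcm (least common multiple).
gcd(4,194) = 2
lcm(4,194) = 4*194/gcd = 776/2 = 388


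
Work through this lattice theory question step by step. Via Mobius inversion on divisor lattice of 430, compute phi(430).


phi(n) = n * prod_{p|n} (1 - 1/p).
Prime divisors of 430: [2, 5, 43]
phi(430) = 430 * (1 - 1/2) * (1 - 1/5) * (1 - 1/43)
phi(430) = 168


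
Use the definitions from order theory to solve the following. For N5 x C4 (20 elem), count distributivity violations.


Distributive law: a ^ (b v c) = (a ^ b) v (a ^ c).
Check all 20^3 = 8000 ordered triples (a,b,c).
  e.g. a=(b,0), b=(a,0), c=(c,0): lhs=(b,0) != rhs=(a,0)
  e.g. a=(b,0), b=(a,0), c=(c,1): lhs=(b,0) != rhs=(a,0)
Total violating triples: 128


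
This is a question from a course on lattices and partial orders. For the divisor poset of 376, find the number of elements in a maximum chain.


A chain is a totally ordered subset; we count the number of elements in a maximum chain.
Compute, for each element x, the size of the longest chain ending at x:
  1: 1
  2: 2
  47: 2
  4: 3
  8: 4
  94: 3
  ...
A maximum chain: 1 < 2 < 4 < 8 < 376
Number of elements in the longest chain: 5


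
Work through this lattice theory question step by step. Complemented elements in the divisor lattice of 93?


An element a is complemented if some b has a meet b = bottom, a join b = top.
a is complemented iff gcd(a, n/a)=1, i.e. a is a unitary divisor of 93.
Complemented elements: 1, 3, 31, 93
Count: 4


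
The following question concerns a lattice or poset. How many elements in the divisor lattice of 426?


Divisors of 426: [1, 2, 3, 6, 71, 142, 213, 426]
Count: 8


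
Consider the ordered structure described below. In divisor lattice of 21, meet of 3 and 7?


In a divisor lattice, meet = gcd (greatest common divisor).
By Euclidean algorithm or factoring: gcd(3,7) = 1


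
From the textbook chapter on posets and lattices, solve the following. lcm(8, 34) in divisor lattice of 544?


Join=lcm.
gcd(8,34)=2
lcm=136


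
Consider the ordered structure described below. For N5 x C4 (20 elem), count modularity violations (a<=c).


Modular law: if a <= c then a v (b ^ c) = (a v b) ^ c.
Check all triples (a,b,c) with a <= c among 20 elements.
  e.g. a=(a,0), b=(c,0), c=(b,0): lhs=(a,0) != rhs=(b,0)
  e.g. a=(a,0), b=(c,1), c=(b,0): lhs=(a,0) != rhs=(b,0)
Total violating triples: 40


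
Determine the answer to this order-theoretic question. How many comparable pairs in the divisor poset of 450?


A comparable pair {a,b} has a < b or b < a in the order.
Count unordered pairs where one element is strictly below the other.
Examples: {1,2}, {1,3}, {1,5}, {1,6}, ...
Total comparable pairs: 90


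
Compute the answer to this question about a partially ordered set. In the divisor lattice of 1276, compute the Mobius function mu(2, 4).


In a divisor lattice, mu(a,b) = mu(b/a) where mu is the classical Mobius function.
b/a = 4/2 = 2
Prime factorization of 2: primes [2]
2 is squarefree with 1 prime factor(s), so mu(2) = (-1)^1 = -1


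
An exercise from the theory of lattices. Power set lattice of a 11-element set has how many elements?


Power set = 2^n.
2^11 = 2048


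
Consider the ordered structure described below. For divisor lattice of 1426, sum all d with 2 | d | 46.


Interval [2,46] in divisors of 1426: [2, 46]
Sum = 48


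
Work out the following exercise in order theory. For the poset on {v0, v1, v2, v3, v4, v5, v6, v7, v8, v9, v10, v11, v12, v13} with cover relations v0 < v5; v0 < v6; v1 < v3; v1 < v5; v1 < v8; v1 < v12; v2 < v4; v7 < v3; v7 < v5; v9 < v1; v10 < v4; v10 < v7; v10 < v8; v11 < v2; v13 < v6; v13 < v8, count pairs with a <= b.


The order relation is {(a,b) : a <= b}, reflexive so it includes (a,a).
Examples: (v0,v0), (v0,v5), (v0,v6), (v1,v1), (v1,v12), ...
Total ordered pairs: 37


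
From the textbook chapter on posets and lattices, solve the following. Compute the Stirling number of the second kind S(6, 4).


S(n,k) = k*S(n-1,k) + S(n-1,k-1).
S(5,4) = 10, S(5,3) = 25
S(6,4) = 4*10 + 25 = 40 + 25
S(6,4) = 65


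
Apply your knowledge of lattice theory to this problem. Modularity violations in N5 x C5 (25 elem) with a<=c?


Modular law: if a <= c then a v (b ^ c) = (a v b) ^ c.
Check all triples (a,b,c) with a <= c among 25 elements.
  e.g. a=(a,0), b=(c,0), c=(b,0): lhs=(a,0) != rhs=(b,0)
  e.g. a=(a,0), b=(c,1), c=(b,0): lhs=(a,0) != rhs=(b,0)
Total violating triples: 75


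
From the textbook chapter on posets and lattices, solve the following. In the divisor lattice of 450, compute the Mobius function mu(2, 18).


In a divisor lattice, mu(a,b) = mu(b/a) where mu is the classical Mobius function.
b/a = 18/2 = 9
Prime factorization of 9: primes [3]
9 is not squarefree, so mu(9) = 0


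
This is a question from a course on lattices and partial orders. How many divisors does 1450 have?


Divisors of 1450: [1, 2, 5, 10, 25, 29, 50, 58, 145, 290, 725, 1450]
Count: 12


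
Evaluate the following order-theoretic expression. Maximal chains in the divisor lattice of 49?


A maximal chain goes from the minimum element to a maximal element via cover relations.
Counting all min-to-max paths in the cover graph.
Total maximal chains: 1


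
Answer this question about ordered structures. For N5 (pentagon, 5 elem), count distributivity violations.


Distributive law: a ^ (b v c) = (a ^ b) v (a ^ c).
Check all 5^3 = 125 ordered triples (a,b,c).
  e.g. a=b, b=a, c=c: lhs=b != rhs=a
  e.g. a=b, b=c, c=a: lhs=b != rhs=a
Total violating triples: 2


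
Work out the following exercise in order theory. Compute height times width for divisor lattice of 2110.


Height = length of longest chain minus 1; width = size of largest antichain.
A maximum chain: 1 | 211 | 1055 | 2110  (height 3).
A maximum antichain: {2, 5, 211}  (width 3).
Product = 3 * 3 = 9


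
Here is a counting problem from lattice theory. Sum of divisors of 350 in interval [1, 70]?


Interval [1,70] in divisors of 350: [1, 2, 5, 7, 10, 14, 35, 70]
Sum = 144


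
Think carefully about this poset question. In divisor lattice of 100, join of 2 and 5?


In a divisor lattice, join = lcm (least common multiple).
gcd(2,5) = 1
lcm(2,5) = 2*5/gcd = 10/1 = 10


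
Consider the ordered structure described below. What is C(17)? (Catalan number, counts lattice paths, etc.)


C(n) = C(2n, n) / (n+1).
C(34, 17) = 2333606220
C(17) = 2333606220 / 18 = 129644790


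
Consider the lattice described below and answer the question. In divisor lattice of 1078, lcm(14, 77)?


Join=lcm.
gcd(14,77)=7
lcm=154


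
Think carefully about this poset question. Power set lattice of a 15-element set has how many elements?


Power set = 2^n.
2^15 = 32768


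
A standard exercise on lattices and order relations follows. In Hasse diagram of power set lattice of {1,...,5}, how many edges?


A cover relation a -< b holds when a < b with no c strictly between.
Cover relations:
  {} -< {1}
  {} -< {2}
  {} -< {3}
  {} -< {4}
  {} -< {5}
  {1} -< {1,2}
  {1} -< {1,3}
  {1} -< {1,4}
  ...72 more
Total: 80


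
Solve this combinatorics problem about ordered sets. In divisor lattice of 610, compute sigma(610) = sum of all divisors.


sigma(n) = sum of divisors.
Divisors of 610: [1, 2, 5, 10, 61, 122, 305, 610]
Sum = 1116


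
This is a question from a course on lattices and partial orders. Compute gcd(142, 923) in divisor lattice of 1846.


In a divisor lattice, meet = gcd (greatest common divisor).
By Euclidean algorithm or factoring: gcd(142,923) = 71


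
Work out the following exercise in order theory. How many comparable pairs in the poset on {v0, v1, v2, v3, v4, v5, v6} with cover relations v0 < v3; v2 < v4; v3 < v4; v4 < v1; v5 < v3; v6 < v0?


A comparable pair {a,b} has a < b or b < a in the order.
Count unordered pairs where one element is strictly below the other.
Examples: {v0,v1}, {v0,v3}, {v0,v4}, {v0,v6}, ...
Total comparable pairs: 15


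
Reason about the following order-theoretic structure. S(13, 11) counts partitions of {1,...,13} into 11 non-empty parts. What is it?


S(n,k) = k*S(n-1,k) + S(n-1,k-1).
S(12,11) = 66, S(12,10) = 1705
S(13,11) = 11*66 + 1705 = 726 + 1705
S(13,11) = 2431


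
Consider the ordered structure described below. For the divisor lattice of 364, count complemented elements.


An element a is complemented if some b has a meet b = bottom, a join b = top.
a is complemented iff gcd(a, n/a)=1, i.e. a is a unitary divisor of 364.
Complemented elements: 1, 4, 7, 13, 28, 52, ... (2 more)
Count: 8


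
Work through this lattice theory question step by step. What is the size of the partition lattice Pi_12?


B(n) = number of set partitions of an n-element set.
B(n) satisfies the recurrence: B(n+1) = sum_k C(n,k)*B(k).
B(12) = 4213597


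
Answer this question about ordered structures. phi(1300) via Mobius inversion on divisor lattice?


phi(n) = n * prod_{p|n} (1 - 1/p).
Prime divisors of 1300: [2, 5, 13]
phi(1300) = 1300 * (1 - 1/2) * (1 - 1/5) * (1 - 1/13)
phi(1300) = 480


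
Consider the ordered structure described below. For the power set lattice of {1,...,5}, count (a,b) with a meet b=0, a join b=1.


Complement pair (a,b): a meet b = bottom, a join b = top.
Here: A intersect B = {} and A union B = {1,...,5}.
Pairs found: ({},{1,2,3,4,5}), ({1},{2,3,4,5}), ({2},{1,3,4,5}), ({3},{1,2,4,5}), ... (28 more)
Total ordered pairs: 32


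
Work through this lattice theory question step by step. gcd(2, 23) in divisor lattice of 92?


Meet=gcd.
gcd(2,23)=1


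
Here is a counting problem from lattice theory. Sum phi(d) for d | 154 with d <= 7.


Divisors of 154 up to 7: [1, 2, 7]
phi values: [1, 1, 6]
Sum = 8


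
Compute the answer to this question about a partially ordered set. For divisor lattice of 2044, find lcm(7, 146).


In a divisor lattice, join = lcm (least common multiple).
Compute lcm iteratively: start with first element, then lcm(current, next).
Elements: [7, 146]
lcm(7,146) = 1022
Final lcm = 1022


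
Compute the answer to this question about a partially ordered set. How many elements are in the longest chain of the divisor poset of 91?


A chain is a totally ordered subset; we count the number of elements in a maximum chain.
Compute, for each element x, the size of the longest chain ending at x:
  1: 1
  7: 2
  13: 2
  91: 3
A maximum chain: 1 < 7 < 91
Number of elements in the longest chain: 3
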